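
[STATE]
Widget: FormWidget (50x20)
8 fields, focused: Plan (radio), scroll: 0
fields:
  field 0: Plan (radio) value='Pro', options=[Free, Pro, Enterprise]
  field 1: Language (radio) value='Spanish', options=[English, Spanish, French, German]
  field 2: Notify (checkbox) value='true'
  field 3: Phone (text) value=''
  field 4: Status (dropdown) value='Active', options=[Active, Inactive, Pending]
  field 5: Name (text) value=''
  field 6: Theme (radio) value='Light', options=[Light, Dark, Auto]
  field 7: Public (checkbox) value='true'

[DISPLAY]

> Plan:       ( ) Free  (●) Pro  ( ) Enterprise   
  Language:   ( ) English  (●) Spanish  ( ) French
  Notify:     [x]                                 
  Phone:      [                                  ]
  Status:     [Active                           ▼]
  Name:       [                                  ]
  Theme:      (●) Light  ( ) Dark  ( ) Auto       
  Public:     [x]                                 
                                                  
                                                  
                                                  
                                                  
                                                  
                                                  
                                                  
                                                  
                                                  
                                                  
                                                  
                                                  


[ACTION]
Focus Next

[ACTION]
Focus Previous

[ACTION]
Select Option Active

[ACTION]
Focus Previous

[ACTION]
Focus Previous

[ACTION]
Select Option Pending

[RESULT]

  Plan:       ( ) Free  (●) Pro  ( ) Enterprise   
  Language:   ( ) English  (●) Spanish  ( ) French
  Notify:     [x]                                 
  Phone:      [                                  ]
  Status:     [Active                           ▼]
  Name:       [                                  ]
> Theme:      (●) Light  ( ) Dark  ( ) Auto       
  Public:     [x]                                 
                                                  
                                                  
                                                  
                                                  
                                                  
                                                  
                                                  
                                                  
                                                  
                                                  
                                                  
                                                  


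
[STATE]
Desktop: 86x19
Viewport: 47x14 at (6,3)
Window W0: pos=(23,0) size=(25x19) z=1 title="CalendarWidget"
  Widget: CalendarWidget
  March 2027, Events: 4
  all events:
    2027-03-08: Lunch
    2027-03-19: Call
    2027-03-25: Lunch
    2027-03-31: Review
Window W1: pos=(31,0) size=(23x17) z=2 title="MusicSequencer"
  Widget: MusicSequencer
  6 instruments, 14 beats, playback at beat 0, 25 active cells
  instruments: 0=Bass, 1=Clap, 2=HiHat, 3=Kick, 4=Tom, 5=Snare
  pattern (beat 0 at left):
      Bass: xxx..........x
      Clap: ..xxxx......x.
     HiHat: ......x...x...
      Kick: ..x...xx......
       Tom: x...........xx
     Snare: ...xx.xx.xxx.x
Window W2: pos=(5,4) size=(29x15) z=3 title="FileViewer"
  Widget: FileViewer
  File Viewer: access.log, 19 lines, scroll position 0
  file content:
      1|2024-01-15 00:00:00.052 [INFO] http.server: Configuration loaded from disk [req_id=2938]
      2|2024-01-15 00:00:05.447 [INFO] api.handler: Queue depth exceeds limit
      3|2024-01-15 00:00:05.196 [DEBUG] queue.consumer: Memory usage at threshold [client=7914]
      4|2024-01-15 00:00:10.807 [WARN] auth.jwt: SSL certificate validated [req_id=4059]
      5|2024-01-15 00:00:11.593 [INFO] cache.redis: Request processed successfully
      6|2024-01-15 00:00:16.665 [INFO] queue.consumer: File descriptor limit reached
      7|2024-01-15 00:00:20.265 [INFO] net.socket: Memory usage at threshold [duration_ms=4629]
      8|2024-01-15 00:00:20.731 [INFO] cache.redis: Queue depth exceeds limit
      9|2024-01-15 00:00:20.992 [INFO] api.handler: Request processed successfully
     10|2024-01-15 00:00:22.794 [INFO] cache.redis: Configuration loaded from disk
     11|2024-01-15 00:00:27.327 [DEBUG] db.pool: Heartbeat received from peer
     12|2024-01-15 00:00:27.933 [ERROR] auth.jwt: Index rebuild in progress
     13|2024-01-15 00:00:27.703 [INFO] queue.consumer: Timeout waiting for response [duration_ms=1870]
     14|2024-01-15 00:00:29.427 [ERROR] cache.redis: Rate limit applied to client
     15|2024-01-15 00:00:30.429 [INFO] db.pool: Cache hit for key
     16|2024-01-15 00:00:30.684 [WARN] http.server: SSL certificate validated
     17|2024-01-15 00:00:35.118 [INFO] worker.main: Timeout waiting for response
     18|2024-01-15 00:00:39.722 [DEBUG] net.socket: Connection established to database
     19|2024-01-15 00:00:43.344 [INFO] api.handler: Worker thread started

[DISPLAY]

                 ┃       ┃      ▼1234567890123 
━━━━━━━━━━━━━━━━━━━━━━━━━━━┓Bass███··········█ 
 FileViewer                ┃Clap··████······█· 
───────────────────────────┨iHat······█···█··· 
2024-01-15 00:00:00.052 [I▲┃Kick··█···██······ 
2024-01-15 00:00:05.447 [I█┃ Tom█···········██ 
2024-01-15 00:00:05.196 [D░┃nare···██·██·███·█ 
2024-01-15 00:00:10.807 [W░┃                   
2024-01-15 00:00:11.593 [I░┃                   
2024-01-15 00:00:16.665 [I░┃                   
2024-01-15 00:00:20.265 [I░┃                   
2024-01-15 00:00:20.731 [I░┃                   
2024-01-15 00:00:20.992 [I░┃                   
2024-01-15 00:00:22.794 [I░┃━━━━━━━━━━━━━━━━━━━


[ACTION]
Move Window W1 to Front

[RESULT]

                 ┃       ┃      ▼1234567890123 
━━━━━━━━━━━━━━━━━━━━━━━━━┃  Bass███··········█ 
 FileViewer              ┃  Clap··████······█· 
─────────────────────────┃ HiHat······█···█··· 
2024-01-15 00:00:00.052 [┃  Kick··█···██······ 
2024-01-15 00:00:05.447 [┃   Tom█···········██ 
2024-01-15 00:00:05.196 [┃ Snare···██·██·███·█ 
2024-01-15 00:00:10.807 [┃                     
2024-01-15 00:00:11.593 [┃                     
2024-01-15 00:00:16.665 [┃                     
2024-01-15 00:00:20.265 [┃                     
2024-01-15 00:00:20.731 [┃                     
2024-01-15 00:00:20.992 [┃                     
2024-01-15 00:00:22.794 [┗━━━━━━━━━━━━━━━━━━━━━


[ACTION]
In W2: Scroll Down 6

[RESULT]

                 ┃       ┃      ▼1234567890123 
━━━━━━━━━━━━━━━━━━━━━━━━━┃  Bass███··········█ 
 FileViewer              ┃  Clap··████······█· 
─────────────────────────┃ HiHat······█···█··· 
2024-01-15 00:00:20.265 [┃  Kick··█···██······ 
2024-01-15 00:00:20.731 [┃   Tom█···········██ 
2024-01-15 00:00:20.992 [┃ Snare···██·██·███·█ 
2024-01-15 00:00:22.794 [┃                     
2024-01-15 00:00:27.327 [┃                     
2024-01-15 00:00:27.933 [┃                     
2024-01-15 00:00:27.703 [┃                     
2024-01-15 00:00:29.427 [┃                     
2024-01-15 00:00:30.429 [┃                     
2024-01-15 00:00:30.684 [┗━━━━━━━━━━━━━━━━━━━━━


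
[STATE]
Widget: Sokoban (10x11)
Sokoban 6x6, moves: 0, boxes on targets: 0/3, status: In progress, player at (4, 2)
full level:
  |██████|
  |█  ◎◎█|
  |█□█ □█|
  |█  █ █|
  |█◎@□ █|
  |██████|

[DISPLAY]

██████    
█  ◎◎█    
█□█ □█    
█  █ █    
█◎@□ █    
██████    
Moves: 0  
          
          
          
          


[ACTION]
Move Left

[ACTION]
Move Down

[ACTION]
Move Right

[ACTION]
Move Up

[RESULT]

██████    
█  ◎◎█    
█□█ □█    
█ @█ █    
█◎ □ █    
██████    
Moves: 3  
          
          
          
          


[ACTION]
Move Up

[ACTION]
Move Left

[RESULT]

██████    
█  ◎◎█    
█□█ □█    
█@ █ █    
█◎ □ █    
██████    
Moves: 4  
          
          
          
          


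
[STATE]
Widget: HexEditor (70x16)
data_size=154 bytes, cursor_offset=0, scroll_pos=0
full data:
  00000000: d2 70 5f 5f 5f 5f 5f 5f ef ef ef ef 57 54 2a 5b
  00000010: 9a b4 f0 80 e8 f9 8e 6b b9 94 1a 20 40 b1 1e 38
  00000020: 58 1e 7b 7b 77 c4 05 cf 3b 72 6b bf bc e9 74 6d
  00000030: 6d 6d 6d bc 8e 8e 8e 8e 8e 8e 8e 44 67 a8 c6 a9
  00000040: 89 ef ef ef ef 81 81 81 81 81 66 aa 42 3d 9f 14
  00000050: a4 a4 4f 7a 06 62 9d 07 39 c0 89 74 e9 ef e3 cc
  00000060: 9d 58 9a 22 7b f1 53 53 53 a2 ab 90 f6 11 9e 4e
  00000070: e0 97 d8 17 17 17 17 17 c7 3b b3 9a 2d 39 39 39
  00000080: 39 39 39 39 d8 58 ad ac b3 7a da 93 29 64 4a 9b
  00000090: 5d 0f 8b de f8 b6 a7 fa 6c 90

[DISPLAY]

00000000  D2 70 5f 5f 5f 5f 5f 5f  ef ef ef ef 57 54 2a 5b  |.p______.
00000010  9a b4 f0 80 e8 f9 8e 6b  b9 94 1a 20 40 b1 1e 38  |.......k.
00000020  58 1e 7b 7b 77 c4 05 cf  3b 72 6b bf bc e9 74 6d  |X.{{w...;
00000030  6d 6d 6d bc 8e 8e 8e 8e  8e 8e 8e 44 67 a8 c6 a9  |mmm......
00000040  89 ef ef ef ef 81 81 81  81 81 66 aa 42 3d 9f 14  |.........
00000050  a4 a4 4f 7a 06 62 9d 07  39 c0 89 74 e9 ef e3 cc  |..Oz.b..9
00000060  9d 58 9a 22 7b f1 53 53  53 a2 ab 90 f6 11 9e 4e  |.X."{.SSS
00000070  e0 97 d8 17 17 17 17 17  c7 3b b3 9a 2d 39 39 39  |.........
00000080  39 39 39 39 d8 58 ad ac  b3 7a da 93 29 64 4a 9b  |9999.X...
00000090  5d 0f 8b de f8 b6 a7 fa  6c 90                    |].......l
                                                                      
                                                                      
                                                                      
                                                                      
                                                                      
                                                                      


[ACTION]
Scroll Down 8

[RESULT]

00000080  39 39 39 39 d8 58 ad ac  b3 7a da 93 29 64 4a 9b  |9999.X...
00000090  5d 0f 8b de f8 b6 a7 fa  6c 90                    |].......l
                                                                      
                                                                      
                                                                      
                                                                      
                                                                      
                                                                      
                                                                      
                                                                      
                                                                      
                                                                      
                                                                      
                                                                      
                                                                      
                                                                      


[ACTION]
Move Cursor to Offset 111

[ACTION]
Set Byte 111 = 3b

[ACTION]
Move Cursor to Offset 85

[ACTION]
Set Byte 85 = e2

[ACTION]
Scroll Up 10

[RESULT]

00000000  d2 70 5f 5f 5f 5f 5f 5f  ef ef ef ef 57 54 2a 5b  |.p______.
00000010  9a b4 f0 80 e8 f9 8e 6b  b9 94 1a 20 40 b1 1e 38  |.......k.
00000020  58 1e 7b 7b 77 c4 05 cf  3b 72 6b bf bc e9 74 6d  |X.{{w...;
00000030  6d 6d 6d bc 8e 8e 8e 8e  8e 8e 8e 44 67 a8 c6 a9  |mmm......
00000040  89 ef ef ef ef 81 81 81  81 81 66 aa 42 3d 9f 14  |.........
00000050  a4 a4 4f 7a 06 E2 9d 07  39 c0 89 74 e9 ef e3 cc  |..Oz....9
00000060  9d 58 9a 22 7b f1 53 53  53 a2 ab 90 f6 11 9e 3b  |.X."{.SSS
00000070  e0 97 d8 17 17 17 17 17  c7 3b b3 9a 2d 39 39 39  |.........
00000080  39 39 39 39 d8 58 ad ac  b3 7a da 93 29 64 4a 9b  |9999.X...
00000090  5d 0f 8b de f8 b6 a7 fa  6c 90                    |].......l
                                                                      
                                                                      
                                                                      
                                                                      
                                                                      
                                                                      


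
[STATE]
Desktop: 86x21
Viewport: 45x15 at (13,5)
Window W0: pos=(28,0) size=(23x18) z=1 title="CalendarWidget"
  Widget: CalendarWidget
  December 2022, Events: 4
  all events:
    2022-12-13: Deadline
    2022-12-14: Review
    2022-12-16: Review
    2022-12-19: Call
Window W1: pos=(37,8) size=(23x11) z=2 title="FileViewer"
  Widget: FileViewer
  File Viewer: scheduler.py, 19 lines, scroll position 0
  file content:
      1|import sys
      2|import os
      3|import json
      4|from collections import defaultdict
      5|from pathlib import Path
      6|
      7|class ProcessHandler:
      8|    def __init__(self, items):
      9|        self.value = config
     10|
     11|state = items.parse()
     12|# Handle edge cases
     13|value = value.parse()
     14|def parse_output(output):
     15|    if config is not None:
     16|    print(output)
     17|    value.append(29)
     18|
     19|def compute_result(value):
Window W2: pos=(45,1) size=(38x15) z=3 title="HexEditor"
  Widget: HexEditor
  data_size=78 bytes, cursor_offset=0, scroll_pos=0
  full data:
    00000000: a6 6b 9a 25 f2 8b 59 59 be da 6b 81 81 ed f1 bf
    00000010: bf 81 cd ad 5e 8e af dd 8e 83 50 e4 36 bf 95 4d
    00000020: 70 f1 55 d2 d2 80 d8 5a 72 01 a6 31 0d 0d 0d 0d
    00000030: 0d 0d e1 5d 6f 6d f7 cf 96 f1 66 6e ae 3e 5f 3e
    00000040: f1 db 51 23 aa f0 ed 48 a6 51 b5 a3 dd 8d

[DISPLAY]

               ┃          1  2  ┃00000010  bf
               ┃ 5  6  7  8  9 1┃00000020  70
               ┃12 13* 14* 15 16┃00000030  0d
               ┃19* 20 2┏━━━━━━━┃00000040  f1
               ┃26 27 28┃ FileVi┃            
               ┃        ┠───────┃            
               ┃        ┃import ┃            
               ┃        ┃import ┃            
               ┃        ┃import ┃            
               ┃        ┃from co┃            
               ┃        ┃from pa┗━━━━━━━━━━━━
               ┃        ┃                    
               ┗━━━━━━━━┃class ProcessHandler
                        ┗━━━━━━━━━━━━━━━━━━━━
                                             


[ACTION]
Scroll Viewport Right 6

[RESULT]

         ┃          1  2  ┃00000010  bf 81 cd
         ┃ 5  6  7  8  9 1┃00000020  70 f1 55
         ┃12 13* 14* 15 16┃00000030  0d 0d e1
         ┃19* 20 2┏━━━━━━━┃00000040  f1 db 51
         ┃26 27 28┃ FileVi┃                  
         ┃        ┠───────┃                  
         ┃        ┃import ┃                  
         ┃        ┃import ┃                  
         ┃        ┃import ┃                  
         ┃        ┃from co┃                  
         ┃        ┃from pa┗━━━━━━━━━━━━━━━━━━
         ┃        ┃                    ░┃    
         ┗━━━━━━━━┃class ProcessHandler▼┃    
                  ┗━━━━━━━━━━━━━━━━━━━━━┛    
                                             


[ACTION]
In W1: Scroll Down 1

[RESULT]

         ┃          1  2  ┃00000010  bf 81 cd
         ┃ 5  6  7  8  9 1┃00000020  70 f1 55
         ┃12 13* 14* 15 16┃00000030  0d 0d e1
         ┃19* 20 2┏━━━━━━━┃00000040  f1 db 51
         ┃26 27 28┃ FileVi┃                  
         ┃        ┠───────┃                  
         ┃        ┃import ┃                  
         ┃        ┃import ┃                  
         ┃        ┃from co┃                  
         ┃        ┃from pa┃                  
         ┃        ┃       ┗━━━━━━━━━━━━━━━━━━
         ┃        ┃class ProcessHandler░┃    
         ┗━━━━━━━━┃    def __init__(sel▼┃    
                  ┗━━━━━━━━━━━━━━━━━━━━━┛    
                                             


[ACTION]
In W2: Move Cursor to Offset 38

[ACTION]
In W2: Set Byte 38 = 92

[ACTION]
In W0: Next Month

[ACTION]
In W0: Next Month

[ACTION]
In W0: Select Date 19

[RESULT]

         ┃       1  2  3  ┃00000010  bf 81 cd
         ┃ 6  7  8  9 10 1┃00000020  70 f1 55
         ┃13 14 15 16 17 1┃00000030  0d 0d e1
         ┃20 21 22┏━━━━━━━┃00000040  f1 db 51
         ┃27 28   ┃ FileVi┃                  
         ┃        ┠───────┃                  
         ┃        ┃import ┃                  
         ┃        ┃import ┃                  
         ┃        ┃from co┃                  
         ┃        ┃from pa┃                  
         ┃        ┃       ┗━━━━━━━━━━━━━━━━━━
         ┃        ┃class ProcessHandler░┃    
         ┗━━━━━━━━┃    def __init__(sel▼┃    
                  ┗━━━━━━━━━━━━━━━━━━━━━┛    
                                             


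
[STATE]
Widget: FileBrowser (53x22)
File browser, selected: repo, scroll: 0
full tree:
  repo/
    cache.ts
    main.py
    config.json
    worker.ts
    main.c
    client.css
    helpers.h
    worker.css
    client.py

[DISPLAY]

> [-] repo/                                          
    cache.ts                                         
    main.py                                          
    config.json                                      
    worker.ts                                        
    main.c                                           
    client.css                                       
    helpers.h                                        
    worker.css                                       
    client.py                                        
                                                     
                                                     
                                                     
                                                     
                                                     
                                                     
                                                     
                                                     
                                                     
                                                     
                                                     
                                                     


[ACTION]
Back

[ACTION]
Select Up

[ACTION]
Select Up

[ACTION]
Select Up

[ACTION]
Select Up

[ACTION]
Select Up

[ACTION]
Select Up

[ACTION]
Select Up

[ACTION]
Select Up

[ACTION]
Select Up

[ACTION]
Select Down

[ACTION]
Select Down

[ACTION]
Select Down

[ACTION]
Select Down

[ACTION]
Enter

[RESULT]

  [-] repo/                                          
    cache.ts                                         
    main.py                                          
    config.json                                      
  > worker.ts                                        
    main.c                                           
    client.css                                       
    helpers.h                                        
    worker.css                                       
    client.py                                        
                                                     
                                                     
                                                     
                                                     
                                                     
                                                     
                                                     
                                                     
                                                     
                                                     
                                                     
                                                     


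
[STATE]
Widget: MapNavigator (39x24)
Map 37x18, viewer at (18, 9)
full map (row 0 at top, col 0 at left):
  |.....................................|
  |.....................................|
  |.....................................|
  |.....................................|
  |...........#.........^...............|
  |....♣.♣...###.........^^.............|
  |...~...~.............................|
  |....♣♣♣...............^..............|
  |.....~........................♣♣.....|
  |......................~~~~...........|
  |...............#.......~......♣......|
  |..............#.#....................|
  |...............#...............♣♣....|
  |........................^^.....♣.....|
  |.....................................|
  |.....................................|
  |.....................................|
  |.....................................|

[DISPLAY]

                                       
                                       
                                       
 ..................................... 
 ..................................... 
 ..................................... 
 ..................................... 
 ...........#.........^............... 
 ....♣.♣...###.........^^............. 
 ...~...~............................. 
 ....♣♣♣...............^.............. 
 .....~........................♣♣..... 
 ..................@...~~~~........... 
 ...............#.......~......♣...... 
 ..............#.#.................... 
 ...............#...............♣♣.... 
 ........................^^.....♣..... 
 ..................................... 
 ..................................... 
 ..................................... 
 ..................................... 
                                       
                                       
                                       


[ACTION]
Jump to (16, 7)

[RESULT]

                                       
                                       
                                       
                                       
                                       
   ....................................
   ....................................
   ....................................
   ....................................
   ...........#.........^..............
   ....♣.♣...###.........^^............
   ...~...~............................
   ....♣♣♣.........@.....^.............
   .....~........................♣♣....
   ......................~~~~..........
   ...............#.......~......♣.....
   ..............#.#...................
   ...............#...............♣♣...
   ........................^^.....♣....
   ....................................
   ....................................
   ....................................
   ....................................
                                       


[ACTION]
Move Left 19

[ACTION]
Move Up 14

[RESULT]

                                       
                                       
                                       
                                       
                                       
                                       
                                       
                                       
                                       
                                       
                                       
                                       
                   @...................
                   ....................
                   ....................
                   ....................
                   ...........#........
                   ....♣.♣...###.......
                   ...~...~............
                   ....♣♣♣.............
                   .....~..............
                   ....................
                   ...............#....
                   ..............#.#...


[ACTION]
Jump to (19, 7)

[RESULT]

                                       
                                       
                                       
                                       
                                       
.....................................  
.....................................  
.....................................  
.....................................  
...........#.........^...............  
....♣.♣...###.........^^.............  
...~...~.............................  
....♣♣♣............@..^..............  
.....~........................♣♣.....  
......................~~~~...........  
...............#.......~......♣......  
..............#.#....................  
...............#...............♣♣....  
........................^^.....♣.....  
.....................................  
.....................................  
.....................................  
.....................................  
                                       


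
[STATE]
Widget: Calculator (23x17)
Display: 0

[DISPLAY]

                      0
┌───┬───┬───┬───┐      
│ 7 │ 8 │ 9 │ ÷ │      
├───┼───┼───┼───┤      
│ 4 │ 5 │ 6 │ × │      
├───┼───┼───┼───┤      
│ 1 │ 2 │ 3 │ - │      
├───┼───┼───┼───┤      
│ 0 │ . │ = │ + │      
├───┼───┼───┼───┤      
│ C │ MC│ MR│ M+│      
└───┴───┴───┴───┘      
                       
                       
                       
                       
                       


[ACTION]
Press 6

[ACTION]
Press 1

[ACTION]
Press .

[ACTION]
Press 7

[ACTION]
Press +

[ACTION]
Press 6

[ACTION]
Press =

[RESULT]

                   67.7
┌───┬───┬───┬───┐      
│ 7 │ 8 │ 9 │ ÷ │      
├───┼───┼───┼───┤      
│ 4 │ 5 │ 6 │ × │      
├───┼───┼───┼───┤      
│ 1 │ 2 │ 3 │ - │      
├───┼───┼───┼───┤      
│ 0 │ . │ = │ + │      
├───┼───┼───┼───┤      
│ C │ MC│ MR│ M+│      
└───┴───┴───┴───┘      
                       
                       
                       
                       
                       


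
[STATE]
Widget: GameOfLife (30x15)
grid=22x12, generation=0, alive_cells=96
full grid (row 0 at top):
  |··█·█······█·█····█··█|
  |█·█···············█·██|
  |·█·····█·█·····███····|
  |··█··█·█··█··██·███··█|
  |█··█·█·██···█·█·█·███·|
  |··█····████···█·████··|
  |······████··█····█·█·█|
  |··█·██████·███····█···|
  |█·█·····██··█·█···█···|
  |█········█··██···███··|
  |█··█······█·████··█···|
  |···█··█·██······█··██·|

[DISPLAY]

Gen: 0                        
··█·█······█·█····█··█        
█·█···············█·██        
·█·····█·█·····███····        
··█··█·█··█··██·███··█        
█··█·█·██···█·█·█·███·        
··█····████···█·████··        
······████··█····█·█·█        
··█·██████·███····█···        
█·█·····██··█·█···█···        
█········█··██···███··        
█··█······█·████··█···        
···█··█·██······█··██·        
                              
                              


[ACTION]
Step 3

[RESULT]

Gen: 3                        
······················        
···············█·███··        
····█·██·····█·█······        
····████··██··········        
···██··········█······        
····██···██····██··██·        
····█···········██···█        
··██··█··███··········        
····██··███·····██·██·        
······███·█·█····█··█·        
·······██··········█··        
·········██··█·····█··        
                              
                              


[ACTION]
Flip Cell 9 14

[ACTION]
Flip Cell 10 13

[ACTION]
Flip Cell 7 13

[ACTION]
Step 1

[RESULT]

Gen: 4                        
··················█···        
··············█·█·█···        
····█··█······█·█·█···        
·······█······█·······        
···█·····█·█···██·····        
·····█·········█·█··█·        
····█······█···███··█·        
···█····█··█······█·█·        
···███······██··█████·        
·····██···██·█··██··█·        
······█···█████···███·        
········██············        
                              
                              


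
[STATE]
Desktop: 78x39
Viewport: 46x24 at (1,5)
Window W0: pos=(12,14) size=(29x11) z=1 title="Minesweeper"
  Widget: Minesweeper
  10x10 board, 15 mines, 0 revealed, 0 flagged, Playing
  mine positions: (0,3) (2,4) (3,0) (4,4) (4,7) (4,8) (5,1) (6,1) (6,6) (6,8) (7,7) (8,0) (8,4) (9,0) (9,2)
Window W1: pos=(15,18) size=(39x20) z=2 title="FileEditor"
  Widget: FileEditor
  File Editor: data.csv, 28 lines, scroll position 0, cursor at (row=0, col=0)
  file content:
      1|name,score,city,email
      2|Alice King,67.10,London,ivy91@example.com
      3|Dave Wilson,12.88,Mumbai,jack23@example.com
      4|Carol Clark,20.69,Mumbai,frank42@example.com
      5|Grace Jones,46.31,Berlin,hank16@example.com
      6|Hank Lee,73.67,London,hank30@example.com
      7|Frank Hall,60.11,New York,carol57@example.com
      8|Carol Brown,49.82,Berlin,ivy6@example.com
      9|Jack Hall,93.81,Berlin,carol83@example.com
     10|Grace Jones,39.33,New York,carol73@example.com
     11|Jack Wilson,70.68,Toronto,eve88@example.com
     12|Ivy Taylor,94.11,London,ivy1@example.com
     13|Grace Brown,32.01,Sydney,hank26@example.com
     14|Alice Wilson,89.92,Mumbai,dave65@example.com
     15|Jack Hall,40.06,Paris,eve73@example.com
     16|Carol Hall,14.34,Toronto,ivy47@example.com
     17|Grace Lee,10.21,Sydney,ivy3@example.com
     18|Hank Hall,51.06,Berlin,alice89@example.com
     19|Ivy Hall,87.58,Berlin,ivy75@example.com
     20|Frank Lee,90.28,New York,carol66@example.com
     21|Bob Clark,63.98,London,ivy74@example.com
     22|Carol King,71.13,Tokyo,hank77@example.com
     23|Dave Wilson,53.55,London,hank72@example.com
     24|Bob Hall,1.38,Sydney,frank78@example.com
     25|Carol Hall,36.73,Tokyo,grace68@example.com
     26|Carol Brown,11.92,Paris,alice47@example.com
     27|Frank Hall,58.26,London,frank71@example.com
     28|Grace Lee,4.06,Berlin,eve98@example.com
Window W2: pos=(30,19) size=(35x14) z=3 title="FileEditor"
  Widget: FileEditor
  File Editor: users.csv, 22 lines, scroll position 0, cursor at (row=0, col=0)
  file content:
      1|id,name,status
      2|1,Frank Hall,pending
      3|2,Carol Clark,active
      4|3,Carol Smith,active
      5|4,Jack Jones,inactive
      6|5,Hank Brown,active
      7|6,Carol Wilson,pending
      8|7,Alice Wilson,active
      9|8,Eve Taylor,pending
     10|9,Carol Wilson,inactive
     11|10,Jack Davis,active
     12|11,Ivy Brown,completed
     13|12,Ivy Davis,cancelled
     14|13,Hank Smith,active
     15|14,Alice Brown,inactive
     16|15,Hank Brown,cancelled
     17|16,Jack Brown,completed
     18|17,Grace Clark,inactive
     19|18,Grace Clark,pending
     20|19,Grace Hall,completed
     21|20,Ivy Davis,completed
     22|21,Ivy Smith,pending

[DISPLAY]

                                              
                                              
                                              
                                              
                                              
                                              
                                              
                                              
                                              
           ┏━━━━━━━━━━━━━━━━━━━━━━━━━━━┓      
           ┃ Minesweeper               ┃      
           ┠───────────────────────────┨      
           ┃■■■■■■■■■■                 ┃      
           ┃■■┏━━━━━━━━━━━━━━━━━━━━━━━━━━━━━━━
           ┃■■┃ FileEditor   ┏━━━━━━━━━━━━━━━━
           ┃■■┠──────────────┃ FileEditor     
           ┃■■┃█ame,score,cit┠────────────────
           ┃■■┃Alice King,67.┃█d,name,status  
           ┃■■┃Dave Wilson,12┃1,Frank Hall,pen
           ┗━━┃Carol Clark,20┃2,Carol Clark,ac
              ┃Grace Jones,46┃3,Carol Smith,ac
              ┃Hank Lee,73.67┃4,Jack Jones,ina
              ┃Frank Hall,60.┃5,Hank Brown,act
              ┃Carol Brown,49┃6,Carol Wilson,p


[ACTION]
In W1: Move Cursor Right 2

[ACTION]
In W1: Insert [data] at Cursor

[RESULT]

                                              
                                              
                                              
                                              
                                              
                                              
                                              
                                              
                                              
           ┏━━━━━━━━━━━━━━━━━━━━━━━━━━━┓      
           ┃ Minesweeper               ┃      
           ┠───────────────────────────┨      
           ┃■■■■■■■■■■                 ┃      
           ┃■■┏━━━━━━━━━━━━━━━━━━━━━━━━━━━━━━━
           ┃■■┃ FileEditor   ┏━━━━━━━━━━━━━━━━
           ┃■■┠──────────────┃ FileEditor     
           ┃■■┃nadata█e,score┠────────────────
           ┃■■┃Alice King,67.┃█d,name,status  
           ┃■■┃Dave Wilson,12┃1,Frank Hall,pen
           ┗━━┃Carol Clark,20┃2,Carol Clark,ac
              ┃Grace Jones,46┃3,Carol Smith,ac
              ┃Hank Lee,73.67┃4,Jack Jones,ina
              ┃Frank Hall,60.┃5,Hank Brown,act
              ┃Carol Brown,49┃6,Carol Wilson,p


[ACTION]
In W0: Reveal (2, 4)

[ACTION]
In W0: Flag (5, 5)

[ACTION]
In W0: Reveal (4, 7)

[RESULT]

                                              
                                              
                                              
                                              
                                              
                                              
                                              
                                              
                                              
           ┏━━━━━━━━━━━━━━━━━━━━━━━━━━━┓      
           ┃ Minesweeper               ┃      
           ┠───────────────────────────┨      
           ┃■■■✹■■■■■■                 ┃      
           ┃■■┏━━━━━━━━━━━━━━━━━━━━━━━━━━━━━━━
           ┃■■┃ FileEditor   ┏━━━━━━━━━━━━━━━━
           ┃✹■┠──────────────┃ FileEditor     
           ┃■■┃nadata█e,score┠────────────────
           ┃■✹┃Alice King,67.┃█d,name,status  
           ┃■✹┃Dave Wilson,12┃1,Frank Hall,pen
           ┗━━┃Carol Clark,20┃2,Carol Clark,ac
              ┃Grace Jones,46┃3,Carol Smith,ac
              ┃Hank Lee,73.67┃4,Jack Jones,ina
              ┃Frank Hall,60.┃5,Hank Brown,act
              ┃Carol Brown,49┃6,Carol Wilson,p


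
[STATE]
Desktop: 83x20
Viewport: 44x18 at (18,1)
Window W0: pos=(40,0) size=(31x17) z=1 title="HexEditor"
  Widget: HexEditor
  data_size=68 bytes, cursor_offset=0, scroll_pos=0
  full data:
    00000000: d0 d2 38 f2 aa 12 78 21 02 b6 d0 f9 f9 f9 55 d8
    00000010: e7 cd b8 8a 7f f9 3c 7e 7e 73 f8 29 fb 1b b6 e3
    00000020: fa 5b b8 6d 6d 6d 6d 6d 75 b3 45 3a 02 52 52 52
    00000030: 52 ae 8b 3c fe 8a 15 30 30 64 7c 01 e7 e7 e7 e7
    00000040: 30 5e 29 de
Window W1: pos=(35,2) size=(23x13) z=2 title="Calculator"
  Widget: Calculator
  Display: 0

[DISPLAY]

                      ┃ HexEditor           
                 ┏━━━━━━━━━━━━━━━━━━━━━┓────
                 ┃ Calculator          ┃8 f2
                 ┠─────────────────────┨8 8a
                 ┃                    0┃8 6d
                 ┃┌───┬───┬───┬───┐    ┃b 3c
                 ┃│ 7 │ 8 │ 9 │ ÷ │    ┃9 de
                 ┃├───┼───┼───┼───┤    ┃    
                 ┃│ 4 │ 5 │ 6 │ × │    ┃    
                 ┃├───┼───┼───┼───┤    ┃    
                 ┃│ 1 │ 2 │ 3 │ - │    ┃    
                 ┃├───┼───┼───┼───┤    ┃    
                 ┃│ 0 │ . │ = │ + │    ┃    
                 ┗━━━━━━━━━━━━━━━━━━━━━┛    
                      ┃                     
                      ┗━━━━━━━━━━━━━━━━━━━━━
                                            
                                            


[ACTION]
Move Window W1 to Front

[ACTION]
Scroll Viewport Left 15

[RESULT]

                                     ┃ HexEd
                                ┏━━━━━━━━━━━
                                ┃ Calculator
                                ┠───────────
                                ┃           
                                ┃┌───┬───┬──
                                ┃│ 7 │ 8 │ 9
                                ┃├───┼───┼──
                                ┃│ 4 │ 5 │ 6
                                ┃├───┼───┼──
                                ┃│ 1 │ 2 │ 3
                                ┃├───┼───┼──
                                ┃│ 0 │ . │ =
                                ┗━━━━━━━━━━━
                                     ┃      
                                     ┗━━━━━━
                                            
                                            
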